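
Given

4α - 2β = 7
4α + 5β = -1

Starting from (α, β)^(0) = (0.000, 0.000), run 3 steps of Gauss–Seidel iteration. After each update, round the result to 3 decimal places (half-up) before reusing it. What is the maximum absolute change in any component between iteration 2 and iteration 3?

0.320

Iteration 1:
  α = (7 - (-2)·0.000) / (4) = 1.750
  β = (-1 - (4)·1.750) / (5) = -1.600
Iteration 2:
  α = (7 - (-2)·-1.600) / (4) = 0.950
  β = (-1 - (4)·0.950) / (5) = -0.960
Iteration 3:
  α = (7 - (-2)·-0.960) / (4) = 1.270
  β = (-1 - (4)·1.270) / (5) = -1.216
Change: (0.320, -0.256) → max |·| = 0.320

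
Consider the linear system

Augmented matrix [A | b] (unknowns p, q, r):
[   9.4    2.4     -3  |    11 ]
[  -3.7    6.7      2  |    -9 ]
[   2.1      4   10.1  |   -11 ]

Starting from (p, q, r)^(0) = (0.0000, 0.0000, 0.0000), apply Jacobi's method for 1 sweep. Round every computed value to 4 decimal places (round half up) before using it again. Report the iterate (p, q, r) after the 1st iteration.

(1.1702, -1.3433, -1.0891)

Iteration 1:
  p = (11 - (2.4)·0.0000 - (-3)·0.0000) / (9.4) = 1.1702
  q = (-9 - (-3.7)·0.0000 - (2)·0.0000) / (6.7) = -1.3433
  r = (-11 - (2.1)·0.0000 - (4)·0.0000) / (10.1) = -1.0891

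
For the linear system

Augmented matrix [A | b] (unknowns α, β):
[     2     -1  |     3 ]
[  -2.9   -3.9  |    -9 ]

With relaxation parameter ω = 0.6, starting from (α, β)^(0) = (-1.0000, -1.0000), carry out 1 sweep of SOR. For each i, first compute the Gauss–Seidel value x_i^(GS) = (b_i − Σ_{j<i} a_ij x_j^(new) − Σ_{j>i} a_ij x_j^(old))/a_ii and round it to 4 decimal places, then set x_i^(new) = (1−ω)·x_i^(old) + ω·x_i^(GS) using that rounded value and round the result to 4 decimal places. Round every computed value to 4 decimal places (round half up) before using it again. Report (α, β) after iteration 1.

Iteration 1:
  α: GS value = (3 - (-1)·-1.0000) / (2) = 1.0000;  α ← (1−ω)·-1.0000 + ω·1.0000 = 0.2000
  β: GS value = (-9 - (-2.9)·0.2000) / (-3.9) = 2.1590;  β ← (1−ω)·-1.0000 + ω·2.1590 = 0.8954

(0.2000, 0.8954)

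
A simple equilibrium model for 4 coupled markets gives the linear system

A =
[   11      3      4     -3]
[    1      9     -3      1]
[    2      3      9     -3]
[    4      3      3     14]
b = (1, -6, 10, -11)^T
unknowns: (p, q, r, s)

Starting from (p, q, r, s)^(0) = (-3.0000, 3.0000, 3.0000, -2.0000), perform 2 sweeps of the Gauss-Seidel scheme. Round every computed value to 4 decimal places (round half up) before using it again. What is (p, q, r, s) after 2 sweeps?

Iteration 1:
  p = (1 - (3)·3.0000 - (4)·3.0000 - (-3)·-2.0000) / (11) = -2.3636
  q = (-6 - (1)·-2.3636 - (-3)·3.0000 - (1)·-2.0000) / (9) = 0.8182
  r = (10 - (2)·-2.3636 - (3)·0.8182 - (-3)·-2.0000) / (9) = 0.6970
  s = (-11 - (4)·-2.3636 - (3)·0.8182 - (3)·0.6970) / (14) = -0.4351
Iteration 2:
  p = (1 - (3)·0.8182 - (4)·0.6970 - (-3)·-0.4351) / (11) = -0.5044
  q = (-6 - (1)·-0.5044 - (-3)·0.6970 - (1)·-0.4351) / (9) = -0.3299
  r = (10 - (2)·-0.5044 - (3)·-0.3299 - (-3)·-0.4351) / (9) = 1.1881
  s = (-11 - (4)·-0.5044 - (3)·-0.3299 - (3)·1.1881) / (14) = -0.8255

(-0.5044, -0.3299, 1.1881, -0.8255)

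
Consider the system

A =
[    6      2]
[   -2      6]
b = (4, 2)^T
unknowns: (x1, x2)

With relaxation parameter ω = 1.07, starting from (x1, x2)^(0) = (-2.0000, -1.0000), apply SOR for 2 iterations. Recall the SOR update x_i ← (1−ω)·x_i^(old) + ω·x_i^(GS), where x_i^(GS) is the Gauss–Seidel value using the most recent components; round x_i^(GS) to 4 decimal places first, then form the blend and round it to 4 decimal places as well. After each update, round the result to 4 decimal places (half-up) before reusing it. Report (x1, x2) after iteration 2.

Iteration 1:
  x1: GS value = (4 - (2)·-1.0000) / (6) = 1.0000;  x1 ← (1−ω)·-2.0000 + ω·1.0000 = 1.2100
  x2: GS value = (2 - (-2)·1.2100) / (6) = 0.7367;  x2 ← (1−ω)·-1.0000 + ω·0.7367 = 0.8583
Iteration 2:
  x1: GS value = (4 - (2)·0.8583) / (6) = 0.3806;  x1 ← (1−ω)·1.2100 + ω·0.3806 = 0.3225
  x2: GS value = (2 - (-2)·0.3225) / (6) = 0.4408;  x2 ← (1−ω)·0.8583 + ω·0.4408 = 0.4116

(0.3225, 0.4116)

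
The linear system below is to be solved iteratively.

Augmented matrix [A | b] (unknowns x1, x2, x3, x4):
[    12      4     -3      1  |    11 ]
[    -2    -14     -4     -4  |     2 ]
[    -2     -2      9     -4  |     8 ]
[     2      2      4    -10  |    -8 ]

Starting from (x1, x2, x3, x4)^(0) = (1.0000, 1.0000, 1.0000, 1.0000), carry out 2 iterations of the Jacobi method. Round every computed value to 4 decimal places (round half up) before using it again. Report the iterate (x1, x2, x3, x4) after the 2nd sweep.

Iteration 1:
  x1 = (11 - (4)·1.0000 - (-3)·1.0000 - (1)·1.0000) / (12) = 0.7500
  x2 = (2 - (-2)·1.0000 - (-4)·1.0000 - (-4)·1.0000) / (-14) = -0.8571
  x3 = (8 - (-2)·1.0000 - (-2)·1.0000 - (-4)·1.0000) / (9) = 1.7778
  x4 = (-8 - (2)·1.0000 - (2)·1.0000 - (4)·1.0000) / (-10) = 1.6000
Iteration 2:
  x1 = (11 - (4)·-0.8571 - (-3)·1.7778 - (1)·1.6000) / (12) = 1.5135
  x2 = (2 - (-2)·0.7500 - (-4)·1.7778 - (-4)·1.6000) / (-14) = -1.2151
  x3 = (8 - (-2)·0.7500 - (-2)·-0.8571 - (-4)·1.6000) / (9) = 1.5762
  x4 = (-8 - (2)·0.7500 - (2)·-0.8571 - (4)·1.7778) / (-10) = 1.4897

(1.5135, -1.2151, 1.5762, 1.4897)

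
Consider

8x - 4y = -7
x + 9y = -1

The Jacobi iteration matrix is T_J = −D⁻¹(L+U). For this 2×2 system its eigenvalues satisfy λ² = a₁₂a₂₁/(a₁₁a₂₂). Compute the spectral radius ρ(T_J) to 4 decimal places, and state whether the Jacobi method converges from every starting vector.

a₁₂a₂₁/(a₁₁a₂₂) = (-4)·(1) / ((8)·(9)) = -0.055556
ρ = √|-0.055556| = √0.055556 = 0.2357
ρ < 1, so Jacobi converges

0.2357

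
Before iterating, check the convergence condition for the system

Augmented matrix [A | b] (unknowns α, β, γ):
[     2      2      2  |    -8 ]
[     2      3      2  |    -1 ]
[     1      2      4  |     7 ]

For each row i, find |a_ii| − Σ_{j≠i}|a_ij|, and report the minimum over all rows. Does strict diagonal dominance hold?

-2

row 1: |2| − (2+2) = -2
row 2: |3| − (2+2) = -1
row 3: |4| − (1+2) = 1
minimum over rows = -2 → not strictly diagonally dominant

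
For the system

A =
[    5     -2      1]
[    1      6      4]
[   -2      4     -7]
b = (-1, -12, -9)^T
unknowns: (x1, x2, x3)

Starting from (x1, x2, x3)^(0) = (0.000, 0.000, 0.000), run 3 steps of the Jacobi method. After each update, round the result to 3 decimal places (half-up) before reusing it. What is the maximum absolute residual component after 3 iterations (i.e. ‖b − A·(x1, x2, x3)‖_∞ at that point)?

Iteration 1:
  x1 = (-1 - (-2)·0.000 - (1)·0.000) / (5) = -0.200
  x2 = (-12 - (1)·0.000 - (4)·0.000) / (6) = -2.000
  x3 = (-9 - (-2)·0.000 - (4)·0.000) / (-7) = 1.286
Iteration 2:
  x1 = (-1 - (-2)·-2.000 - (1)·1.286) / (5) = -1.257
  x2 = (-12 - (1)·-0.200 - (4)·1.286) / (6) = -2.824
  x3 = (-9 - (-2)·-0.200 - (4)·-2.000) / (-7) = 0.200
Iteration 3:
  x1 = (-1 - (-2)·-2.824 - (1)·0.200) / (5) = -1.370
  x2 = (-12 - (1)·-1.257 - (4)·0.200) / (6) = -1.924
  x3 = (-9 - (-2)·-1.257 - (4)·-2.824) / (-7) = 0.031
Residual b − A·x = (1.971, 0.790, -3.827); ∞-norm = 3.827

3.827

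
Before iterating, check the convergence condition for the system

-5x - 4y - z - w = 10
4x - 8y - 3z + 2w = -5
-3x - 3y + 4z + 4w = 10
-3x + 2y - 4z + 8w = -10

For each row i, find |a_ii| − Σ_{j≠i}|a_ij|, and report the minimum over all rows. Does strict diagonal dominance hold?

row 1: |-5| − (4+1+1) = -1
row 2: |-8| − (4+3+2) = -1
row 3: |4| − (3+3+4) = -6
row 4: |8| − (3+2+4) = -1
minimum over rows = -6 → not strictly diagonally dominant

-6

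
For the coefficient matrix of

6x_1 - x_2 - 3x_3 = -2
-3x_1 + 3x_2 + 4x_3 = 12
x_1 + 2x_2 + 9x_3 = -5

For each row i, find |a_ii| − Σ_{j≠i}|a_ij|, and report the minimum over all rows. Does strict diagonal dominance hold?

-4

row 1: |6| − (1+3) = 2
row 2: |3| − (3+4) = -4
row 3: |9| − (1+2) = 6
minimum over rows = -4 → not strictly diagonally dominant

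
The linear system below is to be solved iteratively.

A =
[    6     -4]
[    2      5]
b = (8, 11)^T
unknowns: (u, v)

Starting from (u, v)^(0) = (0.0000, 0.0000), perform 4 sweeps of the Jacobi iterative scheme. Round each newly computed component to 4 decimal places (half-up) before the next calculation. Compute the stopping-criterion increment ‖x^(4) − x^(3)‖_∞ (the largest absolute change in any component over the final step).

0.3912

Iteration 1:
  u = (8 - (-4)·0.0000) / (6) = 1.3333
  v = (11 - (2)·0.0000) / (5) = 2.2000
Iteration 2:
  u = (8 - (-4)·2.2000) / (6) = 2.8000
  v = (11 - (2)·1.3333) / (5) = 1.6667
Iteration 3:
  u = (8 - (-4)·1.6667) / (6) = 2.4445
  v = (11 - (2)·2.8000) / (5) = 1.0800
Iteration 4:
  u = (8 - (-4)·1.0800) / (6) = 2.0533
  v = (11 - (2)·2.4445) / (5) = 1.2222
Change: (-0.3912, 0.1422) → max |·| = 0.3912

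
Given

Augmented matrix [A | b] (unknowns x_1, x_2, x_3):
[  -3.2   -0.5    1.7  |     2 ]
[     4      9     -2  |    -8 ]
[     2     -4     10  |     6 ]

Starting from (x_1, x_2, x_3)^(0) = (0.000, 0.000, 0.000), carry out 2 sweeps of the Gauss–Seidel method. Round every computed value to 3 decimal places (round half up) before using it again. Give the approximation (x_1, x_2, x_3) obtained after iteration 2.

Iteration 1:
  x_1 = (2 - (-0.5)·0.000 - (1.7)·0.000) / (-3.2) = -0.625
  x_2 = (-8 - (4)·-0.625 - (-2)·0.000) / (9) = -0.611
  x_3 = (6 - (2)·-0.625 - (-4)·-0.611) / (10) = 0.481
Iteration 2:
  x_1 = (2 - (-0.5)·-0.611 - (1.7)·0.481) / (-3.2) = -0.274
  x_2 = (-8 - (4)·-0.274 - (-2)·0.481) / (9) = -0.660
  x_3 = (6 - (2)·-0.274 - (-4)·-0.660) / (10) = 0.391

(-0.274, -0.660, 0.391)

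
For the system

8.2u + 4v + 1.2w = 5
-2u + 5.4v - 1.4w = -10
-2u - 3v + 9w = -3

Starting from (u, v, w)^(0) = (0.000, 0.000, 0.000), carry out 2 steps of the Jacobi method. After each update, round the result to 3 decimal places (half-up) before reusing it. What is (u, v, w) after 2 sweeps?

Iteration 1:
  u = (5 - (4)·0.000 - (1.2)·0.000) / (8.2) = 0.610
  v = (-10 - (-2)·0.000 - (-1.4)·0.000) / (5.4) = -1.852
  w = (-3 - (-2)·0.000 - (-3)·0.000) / (9) = -0.333
Iteration 2:
  u = (5 - (4)·-1.852 - (1.2)·-0.333) / (8.2) = 1.562
  v = (-10 - (-2)·0.610 - (-1.4)·-0.333) / (5.4) = -1.712
  w = (-3 - (-2)·0.610 - (-3)·-1.852) / (9) = -0.815

(1.562, -1.712, -0.815)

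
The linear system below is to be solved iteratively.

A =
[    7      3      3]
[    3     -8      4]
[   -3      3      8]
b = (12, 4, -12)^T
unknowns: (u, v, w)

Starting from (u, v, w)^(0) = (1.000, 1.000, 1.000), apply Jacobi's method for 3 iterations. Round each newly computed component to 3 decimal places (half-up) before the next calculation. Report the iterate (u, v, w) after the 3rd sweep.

(2.678, -0.336, -0.328)

Iteration 1:
  u = (12 - (3)·1.000 - (3)·1.000) / (7) = 0.857
  v = (4 - (3)·1.000 - (4)·1.000) / (-8) = 0.375
  w = (-12 - (-3)·1.000 - (3)·1.000) / (8) = -1.500
Iteration 2:
  u = (12 - (3)·0.375 - (3)·-1.500) / (7) = 2.196
  v = (4 - (3)·0.857 - (4)·-1.500) / (-8) = -0.929
  w = (-12 - (-3)·0.857 - (3)·0.375) / (8) = -1.319
Iteration 3:
  u = (12 - (3)·-0.929 - (3)·-1.319) / (7) = 2.678
  v = (4 - (3)·2.196 - (4)·-1.319) / (-8) = -0.336
  w = (-12 - (-3)·2.196 - (3)·-0.929) / (8) = -0.328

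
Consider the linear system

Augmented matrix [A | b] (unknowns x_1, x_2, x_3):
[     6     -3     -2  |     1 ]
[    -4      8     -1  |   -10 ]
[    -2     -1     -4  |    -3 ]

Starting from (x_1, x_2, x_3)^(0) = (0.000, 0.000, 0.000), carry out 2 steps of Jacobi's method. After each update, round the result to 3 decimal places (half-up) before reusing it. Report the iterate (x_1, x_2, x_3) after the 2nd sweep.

Iteration 1:
  x_1 = (1 - (-3)·0.000 - (-2)·0.000) / (6) = 0.167
  x_2 = (-10 - (-4)·0.000 - (-1)·0.000) / (8) = -1.250
  x_3 = (-3 - (-2)·0.000 - (-1)·0.000) / (-4) = 0.750
Iteration 2:
  x_1 = (1 - (-3)·-1.250 - (-2)·0.750) / (6) = -0.208
  x_2 = (-10 - (-4)·0.167 - (-1)·0.750) / (8) = -1.073
  x_3 = (-3 - (-2)·0.167 - (-1)·-1.250) / (-4) = 0.979

(-0.208, -1.073, 0.979)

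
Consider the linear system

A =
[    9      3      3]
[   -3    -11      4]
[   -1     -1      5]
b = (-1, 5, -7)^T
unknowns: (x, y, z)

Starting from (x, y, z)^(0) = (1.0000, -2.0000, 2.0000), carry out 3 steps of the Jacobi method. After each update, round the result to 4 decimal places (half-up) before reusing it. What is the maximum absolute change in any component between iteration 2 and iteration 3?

0.2761

Iteration 1:
  x = (-1 - (3)·-2.0000 - (3)·2.0000) / (9) = -0.1111
  y = (5 - (-3)·1.0000 - (4)·2.0000) / (-11) = 0.0000
  z = (-7 - (-1)·1.0000 - (-1)·-2.0000) / (5) = -1.6000
Iteration 2:
  x = (-1 - (3)·0.0000 - (3)·-1.6000) / (9) = 0.4222
  y = (5 - (-3)·-0.1111 - (4)·-1.6000) / (-11) = -1.0061
  z = (-7 - (-1)·-0.1111 - (-1)·0.0000) / (5) = -1.4222
Iteration 3:
  x = (-1 - (3)·-1.0061 - (3)·-1.4222) / (9) = 0.6983
  y = (5 - (-3)·0.4222 - (4)·-1.4222) / (-11) = -1.0869
  z = (-7 - (-1)·0.4222 - (-1)·-1.0061) / (5) = -1.5168
Change: (0.2761, -0.0808, -0.0946) → max |·| = 0.2761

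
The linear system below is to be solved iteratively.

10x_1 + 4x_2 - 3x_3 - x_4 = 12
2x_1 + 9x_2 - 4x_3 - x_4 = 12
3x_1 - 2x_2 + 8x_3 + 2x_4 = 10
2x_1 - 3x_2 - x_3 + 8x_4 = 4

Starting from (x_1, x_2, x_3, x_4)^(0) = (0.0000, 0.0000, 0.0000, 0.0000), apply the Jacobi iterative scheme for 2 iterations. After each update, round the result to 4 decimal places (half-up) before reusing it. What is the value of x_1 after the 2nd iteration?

Iteration 1:
  x_1 = (12 - (4)·0.0000 - (-3)·0.0000 - (-1)·0.0000) / (10) = 1.2000
  x_2 = (12 - (2)·0.0000 - (-4)·0.0000 - (-1)·0.0000) / (9) = 1.3333
  x_3 = (10 - (3)·0.0000 - (-2)·0.0000 - (2)·0.0000) / (8) = 1.2500
  x_4 = (4 - (2)·0.0000 - (-3)·0.0000 - (-1)·0.0000) / (8) = 0.5000
Iteration 2:
  x_1 = (12 - (4)·1.3333 - (-3)·1.2500 - (-1)·0.5000) / (10) = 1.0917
  x_2 = (12 - (2)·1.2000 - (-4)·1.2500 - (-1)·0.5000) / (9) = 1.6778
  x_3 = (10 - (3)·1.2000 - (-2)·1.3333 - (2)·0.5000) / (8) = 1.0083
  x_4 = (4 - (2)·1.2000 - (-3)·1.3333 - (-1)·1.2500) / (8) = 0.8562

1.0917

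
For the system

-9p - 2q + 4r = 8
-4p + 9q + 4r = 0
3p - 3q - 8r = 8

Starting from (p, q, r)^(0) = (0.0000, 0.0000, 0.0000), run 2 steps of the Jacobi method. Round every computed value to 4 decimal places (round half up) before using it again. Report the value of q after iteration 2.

0.0494

Iteration 1:
  p = (8 - (-2)·0.0000 - (4)·0.0000) / (-9) = -0.8889
  q = (0 - (-4)·0.0000 - (4)·0.0000) / (9) = 0.0000
  r = (8 - (3)·0.0000 - (-3)·0.0000) / (-8) = -1.0000
Iteration 2:
  p = (8 - (-2)·0.0000 - (4)·-1.0000) / (-9) = -1.3333
  q = (0 - (-4)·-0.8889 - (4)·-1.0000) / (9) = 0.0494
  r = (8 - (3)·-0.8889 - (-3)·0.0000) / (-8) = -1.3333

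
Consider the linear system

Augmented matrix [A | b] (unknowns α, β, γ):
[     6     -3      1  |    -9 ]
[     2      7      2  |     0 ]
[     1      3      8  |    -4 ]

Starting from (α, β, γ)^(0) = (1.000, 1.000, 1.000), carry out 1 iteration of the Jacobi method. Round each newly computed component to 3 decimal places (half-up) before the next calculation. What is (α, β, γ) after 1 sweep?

Iteration 1:
  α = (-9 - (-3)·1.000 - (1)·1.000) / (6) = -1.167
  β = (0 - (2)·1.000 - (2)·1.000) / (7) = -0.571
  γ = (-4 - (1)·1.000 - (3)·1.000) / (8) = -1.000

(-1.167, -0.571, -1.000)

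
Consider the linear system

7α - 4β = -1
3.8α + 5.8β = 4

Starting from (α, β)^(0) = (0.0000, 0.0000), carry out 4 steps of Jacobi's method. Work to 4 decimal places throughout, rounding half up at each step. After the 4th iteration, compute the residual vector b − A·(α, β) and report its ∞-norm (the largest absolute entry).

0.5610

Iteration 1:
  α = (-1 - (-4)·0.0000) / (7) = -0.1429
  β = (4 - (3.8)·0.0000) / (5.8) = 0.6897
Iteration 2:
  α = (-1 - (-4)·0.6897) / (7) = 0.2513
  β = (4 - (3.8)·-0.1429) / (5.8) = 0.7833
Iteration 3:
  α = (-1 - (-4)·0.7833) / (7) = 0.3047
  β = (4 - (3.8)·0.2513) / (5.8) = 0.5250
Iteration 4:
  α = (-1 - (-4)·0.5250) / (7) = 0.1571
  β = (4 - (3.8)·0.3047) / (5.8) = 0.4900
Residual b − A·x = (-0.1397, 0.5610); ∞-norm = 0.5610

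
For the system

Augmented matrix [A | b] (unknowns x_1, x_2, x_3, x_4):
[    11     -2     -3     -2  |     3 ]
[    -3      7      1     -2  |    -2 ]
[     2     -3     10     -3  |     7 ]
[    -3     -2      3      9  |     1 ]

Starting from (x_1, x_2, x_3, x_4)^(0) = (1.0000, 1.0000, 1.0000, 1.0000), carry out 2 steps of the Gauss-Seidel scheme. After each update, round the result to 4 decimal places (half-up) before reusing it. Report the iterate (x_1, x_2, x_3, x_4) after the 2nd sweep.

(0.5921, -0.1104, 0.5999, 0.0840)

Iteration 1:
  x_1 = (3 - (-2)·1.0000 - (-3)·1.0000 - (-2)·1.0000) / (11) = 0.9091
  x_2 = (-2 - (-3)·0.9091 - (1)·1.0000 - (-2)·1.0000) / (7) = 0.2468
  x_3 = (7 - (2)·0.9091 - (-3)·0.2468 - (-3)·1.0000) / (10) = 0.8922
  x_4 = (1 - (-3)·0.9091 - (-2)·0.2468 - (3)·0.8922) / (9) = 0.1716
Iteration 2:
  x_1 = (3 - (-2)·0.2468 - (-3)·0.8922 - (-2)·0.1716) / (11) = 0.5921
  x_2 = (-2 - (-3)·0.5921 - (1)·0.8922 - (-2)·0.1716) / (7) = -0.1104
  x_3 = (7 - (2)·0.5921 - (-3)·-0.1104 - (-3)·0.1716) / (10) = 0.5999
  x_4 = (1 - (-3)·0.5921 - (-2)·-0.1104 - (3)·0.5999) / (9) = 0.0840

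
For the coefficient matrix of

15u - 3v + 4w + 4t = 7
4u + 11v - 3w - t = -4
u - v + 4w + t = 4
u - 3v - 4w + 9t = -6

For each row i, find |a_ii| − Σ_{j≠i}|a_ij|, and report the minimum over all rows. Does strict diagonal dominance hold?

1

row 1: |15| − (3+4+4) = 4
row 2: |11| − (4+3+1) = 3
row 3: |4| − (1+1+1) = 1
row 4: |9| − (1+3+4) = 1
minimum over rows = 1 → strictly diagonally dominant (convergence guaranteed)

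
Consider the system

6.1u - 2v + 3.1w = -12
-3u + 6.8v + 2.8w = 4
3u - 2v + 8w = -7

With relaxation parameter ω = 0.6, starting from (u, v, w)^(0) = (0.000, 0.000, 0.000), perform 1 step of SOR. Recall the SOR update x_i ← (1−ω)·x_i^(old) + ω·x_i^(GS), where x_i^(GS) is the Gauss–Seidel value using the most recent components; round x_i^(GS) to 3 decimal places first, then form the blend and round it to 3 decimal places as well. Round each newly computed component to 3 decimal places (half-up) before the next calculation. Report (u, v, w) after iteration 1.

Iteration 1:
  u: GS value = (-12 - (-2)·0.000 - (3.1)·0.000) / (6.1) = -1.967;  u ← (1−ω)·0.000 + ω·-1.967 = -1.180
  v: GS value = (4 - (-3)·-1.180 - (2.8)·0.000) / (6.8) = 0.068;  v ← (1−ω)·0.000 + ω·0.068 = 0.041
  w: GS value = (-7 - (3)·-1.180 - (-2)·0.041) / (8) = -0.422;  w ← (1−ω)·0.000 + ω·-0.422 = -0.253

(-1.180, 0.041, -0.253)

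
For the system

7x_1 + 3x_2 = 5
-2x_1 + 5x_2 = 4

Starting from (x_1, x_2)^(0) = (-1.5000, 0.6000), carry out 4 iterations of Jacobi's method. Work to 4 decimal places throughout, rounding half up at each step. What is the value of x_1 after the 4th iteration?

Iteration 1:
  x_1 = (5 - (3)·0.6000) / (7) = 0.4571
  x_2 = (4 - (-2)·-1.5000) / (5) = 0.2000
Iteration 2:
  x_1 = (5 - (3)·0.2000) / (7) = 0.6286
  x_2 = (4 - (-2)·0.4571) / (5) = 0.9828
Iteration 3:
  x_1 = (5 - (3)·0.9828) / (7) = 0.2931
  x_2 = (4 - (-2)·0.6286) / (5) = 1.0514
Iteration 4:
  x_1 = (5 - (3)·1.0514) / (7) = 0.2637
  x_2 = (4 - (-2)·0.2931) / (5) = 0.9172

0.2637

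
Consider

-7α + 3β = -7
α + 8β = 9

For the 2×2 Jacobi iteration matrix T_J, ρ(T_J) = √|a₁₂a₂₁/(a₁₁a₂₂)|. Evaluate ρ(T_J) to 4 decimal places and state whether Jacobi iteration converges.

a₁₂a₂₁/(a₁₁a₂₂) = (3)·(1) / ((-7)·(8)) = -0.053571
ρ = √|-0.053571| = √0.053571 = 0.2315
ρ < 1, so Jacobi converges

0.2315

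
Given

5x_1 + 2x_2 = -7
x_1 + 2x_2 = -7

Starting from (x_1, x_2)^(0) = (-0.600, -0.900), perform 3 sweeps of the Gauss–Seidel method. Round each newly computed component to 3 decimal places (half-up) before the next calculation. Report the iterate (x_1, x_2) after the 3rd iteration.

Iteration 1:
  x_1 = (-7 - (2)·-0.900) / (5) = -1.040
  x_2 = (-7 - (1)·-1.040) / (2) = -2.980
Iteration 2:
  x_1 = (-7 - (2)·-2.980) / (5) = -0.208
  x_2 = (-7 - (1)·-0.208) / (2) = -3.396
Iteration 3:
  x_1 = (-7 - (2)·-3.396) / (5) = -0.042
  x_2 = (-7 - (1)·-0.042) / (2) = -3.479

(-0.042, -3.479)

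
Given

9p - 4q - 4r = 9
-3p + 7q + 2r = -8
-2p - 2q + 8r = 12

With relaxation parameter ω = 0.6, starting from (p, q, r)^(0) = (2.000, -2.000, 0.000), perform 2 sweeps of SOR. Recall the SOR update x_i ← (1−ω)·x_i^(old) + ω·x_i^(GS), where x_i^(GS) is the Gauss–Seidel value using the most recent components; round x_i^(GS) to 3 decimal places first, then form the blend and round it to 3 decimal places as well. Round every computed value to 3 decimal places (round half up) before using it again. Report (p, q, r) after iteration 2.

Iteration 1:
  p: GS value = (9 - (-4)·-2.000 - (-4)·0.000) / (9) = 0.111;  p ← (1−ω)·2.000 + ω·0.111 = 0.867
  q: GS value = (-8 - (-3)·0.867 - (2)·0.000) / (7) = -0.771;  q ← (1−ω)·-2.000 + ω·-0.771 = -1.263
  r: GS value = (12 - (-2)·0.867 - (-2)·-1.263) / (8) = 1.401;  r ← (1−ω)·0.000 + ω·1.401 = 0.841
Iteration 2:
  p: GS value = (9 - (-4)·-1.263 - (-4)·0.841) / (9) = 0.812;  p ← (1−ω)·0.867 + ω·0.812 = 0.834
  q: GS value = (-8 - (-3)·0.834 - (2)·0.841) / (7) = -1.026;  q ← (1−ω)·-1.263 + ω·-1.026 = -1.121
  r: GS value = (12 - (-2)·0.834 - (-2)·-1.121) / (8) = 1.428;  r ← (1−ω)·0.841 + ω·1.428 = 1.193

(0.834, -1.121, 1.193)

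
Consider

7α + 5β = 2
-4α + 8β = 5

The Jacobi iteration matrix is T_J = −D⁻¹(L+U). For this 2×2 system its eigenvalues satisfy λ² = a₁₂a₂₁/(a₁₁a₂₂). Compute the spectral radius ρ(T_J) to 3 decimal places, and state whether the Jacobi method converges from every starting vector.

0.598

a₁₂a₂₁/(a₁₁a₂₂) = (5)·(-4) / ((7)·(8)) = -0.357143
ρ = √|-0.357143| = √0.357143 = 0.598
ρ < 1, so Jacobi converges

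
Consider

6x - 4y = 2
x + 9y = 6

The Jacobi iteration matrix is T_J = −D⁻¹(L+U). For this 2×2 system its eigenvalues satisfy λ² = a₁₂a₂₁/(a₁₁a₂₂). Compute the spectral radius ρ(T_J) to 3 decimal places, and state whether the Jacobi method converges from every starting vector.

0.272

a₁₂a₂₁/(a₁₁a₂₂) = (-4)·(1) / ((6)·(9)) = -0.074074
ρ = √|-0.074074| = √0.074074 = 0.272
ρ < 1, so Jacobi converges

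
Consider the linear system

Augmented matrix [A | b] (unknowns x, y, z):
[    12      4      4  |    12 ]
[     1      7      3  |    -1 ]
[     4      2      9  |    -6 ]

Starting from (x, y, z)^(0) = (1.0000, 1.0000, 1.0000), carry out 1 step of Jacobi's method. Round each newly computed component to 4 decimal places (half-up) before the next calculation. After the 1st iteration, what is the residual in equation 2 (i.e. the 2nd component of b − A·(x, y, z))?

7.6667

Iteration 1:
  x = (12 - (4)·1.0000 - (4)·1.0000) / (12) = 0.3333
  y = (-1 - (1)·1.0000 - (3)·1.0000) / (7) = -0.7143
  z = (-6 - (4)·1.0000 - (2)·1.0000) / (9) = -1.3333
Residual b − A·x = (16.1908, 7.6667, 6.0951)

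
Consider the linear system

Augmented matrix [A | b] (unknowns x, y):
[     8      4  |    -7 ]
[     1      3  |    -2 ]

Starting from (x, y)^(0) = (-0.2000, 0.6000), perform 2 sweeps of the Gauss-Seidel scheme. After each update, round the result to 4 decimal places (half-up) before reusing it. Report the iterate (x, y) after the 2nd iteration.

(-0.7375, -0.4208)

Iteration 1:
  x = (-7 - (4)·0.6000) / (8) = -1.1750
  y = (-2 - (1)·-1.1750) / (3) = -0.2750
Iteration 2:
  x = (-7 - (4)·-0.2750) / (8) = -0.7375
  y = (-2 - (1)·-0.7375) / (3) = -0.4208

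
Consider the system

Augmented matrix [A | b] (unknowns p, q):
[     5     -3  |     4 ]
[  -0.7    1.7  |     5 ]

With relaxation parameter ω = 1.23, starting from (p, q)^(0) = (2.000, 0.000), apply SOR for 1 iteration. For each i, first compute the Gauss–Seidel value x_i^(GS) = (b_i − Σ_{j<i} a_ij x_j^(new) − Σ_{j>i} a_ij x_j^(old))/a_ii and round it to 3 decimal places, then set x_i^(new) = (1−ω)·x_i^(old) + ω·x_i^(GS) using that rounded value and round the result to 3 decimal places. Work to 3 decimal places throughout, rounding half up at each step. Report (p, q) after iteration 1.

Iteration 1:
  p: GS value = (4 - (-3)·0.000) / (5) = 0.800;  p ← (1−ω)·2.000 + ω·0.800 = 0.524
  q: GS value = (5 - (-0.7)·0.524) / (1.7) = 3.157;  q ← (1−ω)·0.000 + ω·3.157 = 3.883

(0.524, 3.883)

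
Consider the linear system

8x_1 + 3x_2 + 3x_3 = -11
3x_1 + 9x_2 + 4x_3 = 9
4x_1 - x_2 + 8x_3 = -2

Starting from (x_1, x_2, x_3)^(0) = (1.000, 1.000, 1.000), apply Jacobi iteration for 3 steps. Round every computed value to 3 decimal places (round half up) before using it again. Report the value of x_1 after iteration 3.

Iteration 1:
  x_1 = (-11 - (3)·1.000 - (3)·1.000) / (8) = -2.125
  x_2 = (9 - (3)·1.000 - (4)·1.000) / (9) = 0.222
  x_3 = (-2 - (4)·1.000 - (-1)·1.000) / (8) = -0.625
Iteration 2:
  x_1 = (-11 - (3)·0.222 - (3)·-0.625) / (8) = -1.224
  x_2 = (9 - (3)·-2.125 - (4)·-0.625) / (9) = 1.986
  x_3 = (-2 - (4)·-2.125 - (-1)·0.222) / (8) = 0.840
Iteration 3:
  x_1 = (-11 - (3)·1.986 - (3)·0.840) / (8) = -2.435
  x_2 = (9 - (3)·-1.224 - (4)·0.840) / (9) = 1.035
  x_3 = (-2 - (4)·-1.224 - (-1)·1.986) / (8) = 0.610

-2.435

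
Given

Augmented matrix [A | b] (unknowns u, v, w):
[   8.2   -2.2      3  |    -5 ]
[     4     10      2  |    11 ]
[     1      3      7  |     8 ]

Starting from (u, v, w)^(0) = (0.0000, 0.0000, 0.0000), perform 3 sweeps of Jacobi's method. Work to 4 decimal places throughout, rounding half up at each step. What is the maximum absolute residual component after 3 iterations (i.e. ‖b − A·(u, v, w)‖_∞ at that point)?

0.6012

Iteration 1:
  u = (-5 - (-2.2)·0.0000 - (3)·0.0000) / (8.2) = -0.6098
  v = (11 - (4)·0.0000 - (2)·0.0000) / (10) = 1.1000
  w = (8 - (1)·0.0000 - (3)·0.0000) / (7) = 1.1429
Iteration 2:
  u = (-5 - (-2.2)·1.1000 - (3)·1.1429) / (8.2) = -0.7328
  v = (11 - (4)·-0.6098 - (2)·1.1429) / (10) = 1.1153
  w = (8 - (1)·-0.6098 - (3)·1.1000) / (7) = 0.7585
Iteration 3:
  u = (-5 - (-2.2)·1.1153 - (3)·0.7585) / (8.2) = -0.5880
  v = (11 - (4)·-0.7328 - (2)·0.7585) / (10) = 1.2414
  w = (8 - (1)·-0.7328 - (3)·1.1153) / (7) = 0.7696
Residual b − A·x = (0.2439, -0.6012, -0.5234); ∞-norm = 0.6012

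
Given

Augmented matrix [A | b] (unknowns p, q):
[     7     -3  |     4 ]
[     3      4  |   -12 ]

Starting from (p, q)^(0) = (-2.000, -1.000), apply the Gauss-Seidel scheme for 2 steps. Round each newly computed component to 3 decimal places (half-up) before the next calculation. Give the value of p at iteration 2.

-0.760

Iteration 1:
  p = (4 - (-3)·-1.000) / (7) = 0.143
  q = (-12 - (3)·0.143) / (4) = -3.107
Iteration 2:
  p = (4 - (-3)·-3.107) / (7) = -0.760
  q = (-12 - (3)·-0.760) / (4) = -2.430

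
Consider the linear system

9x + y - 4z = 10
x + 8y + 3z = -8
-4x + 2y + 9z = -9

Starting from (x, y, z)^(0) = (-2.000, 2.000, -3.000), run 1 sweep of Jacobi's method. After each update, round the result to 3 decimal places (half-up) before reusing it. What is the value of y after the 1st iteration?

0.375

Iteration 1:
  x = (10 - (1)·2.000 - (-4)·-3.000) / (9) = -0.444
  y = (-8 - (1)·-2.000 - (3)·-3.000) / (8) = 0.375
  z = (-9 - (-4)·-2.000 - (2)·2.000) / (9) = -2.333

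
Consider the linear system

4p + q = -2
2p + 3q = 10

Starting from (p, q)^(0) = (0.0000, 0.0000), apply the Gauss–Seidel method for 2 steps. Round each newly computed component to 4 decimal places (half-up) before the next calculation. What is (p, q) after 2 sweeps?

(-1.4167, 4.2778)

Iteration 1:
  p = (-2 - (1)·0.0000) / (4) = -0.5000
  q = (10 - (2)·-0.5000) / (3) = 3.6667
Iteration 2:
  p = (-2 - (1)·3.6667) / (4) = -1.4167
  q = (10 - (2)·-1.4167) / (3) = 4.2778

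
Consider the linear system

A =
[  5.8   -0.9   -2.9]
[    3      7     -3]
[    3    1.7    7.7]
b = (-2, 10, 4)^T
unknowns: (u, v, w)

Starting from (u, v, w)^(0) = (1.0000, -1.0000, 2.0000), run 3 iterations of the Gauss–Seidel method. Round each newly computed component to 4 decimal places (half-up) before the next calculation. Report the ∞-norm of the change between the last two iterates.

Iteration 1:
  u = (-2 - (-0.9)·-1.0000 - (-2.9)·2.0000) / (5.8) = 0.5000
  v = (10 - (3)·0.5000 - (-3)·2.0000) / (7) = 2.0714
  w = (4 - (3)·0.5000 - (1.7)·2.0714) / (7.7) = -0.1326
Iteration 2:
  u = (-2 - (-0.9)·2.0714 - (-2.9)·-0.1326) / (5.8) = -0.0897
  v = (10 - (3)·-0.0897 - (-3)·-0.1326) / (7) = 1.4102
  w = (4 - (3)·-0.0897 - (1.7)·1.4102) / (7.7) = 0.2431
Iteration 3:
  u = (-2 - (-0.9)·1.4102 - (-2.9)·0.2431) / (5.8) = -0.0045
  v = (10 - (3)·-0.0045 - (-3)·0.2431) / (7) = 1.5347
  w = (4 - (3)·-0.0045 - (1.7)·1.5347) / (7.7) = 0.1824
Change: (0.0852, 0.1245, -0.0607) → max |·| = 0.1245

0.1245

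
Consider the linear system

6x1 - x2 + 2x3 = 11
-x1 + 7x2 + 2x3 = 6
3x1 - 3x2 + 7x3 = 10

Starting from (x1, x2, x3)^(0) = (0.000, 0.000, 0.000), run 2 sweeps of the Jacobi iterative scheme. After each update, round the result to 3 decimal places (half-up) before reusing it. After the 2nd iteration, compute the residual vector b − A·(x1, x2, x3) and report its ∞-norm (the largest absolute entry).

0.691

Iteration 1:
  x1 = (11 - (-1)·0.000 - (2)·0.000) / (6) = 1.833
  x2 = (6 - (-1)·0.000 - (2)·0.000) / (7) = 0.857
  x3 = (10 - (3)·0.000 - (-3)·0.000) / (7) = 1.429
Iteration 2:
  x1 = (11 - (-1)·0.857 - (2)·1.429) / (6) = 1.500
  x2 = (6 - (-1)·1.833 - (2)·1.429) / (7) = 0.711
  x3 = (10 - (3)·1.833 - (-3)·0.857) / (7) = 1.010
Residual b − A·x = (0.691, 0.503, 0.563); ∞-norm = 0.691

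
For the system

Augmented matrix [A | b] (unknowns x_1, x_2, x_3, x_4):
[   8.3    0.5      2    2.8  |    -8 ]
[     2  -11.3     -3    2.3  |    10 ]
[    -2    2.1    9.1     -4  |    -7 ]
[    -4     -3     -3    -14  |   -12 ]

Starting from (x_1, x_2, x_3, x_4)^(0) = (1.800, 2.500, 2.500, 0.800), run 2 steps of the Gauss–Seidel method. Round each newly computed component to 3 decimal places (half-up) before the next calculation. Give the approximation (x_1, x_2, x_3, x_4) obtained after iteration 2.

(-1.389, -0.625, -0.098, 1.409)

Iteration 1:
  x_1 = (-8 - (0.5)·2.500 - (2)·2.500 - (2.8)·0.800) / (8.3) = -1.987
  x_2 = (10 - (2)·-1.987 - (-3)·2.500 - (2.3)·0.800) / (-11.3) = -1.738
  x_3 = (-7 - (-2)·-1.987 - (2.1)·-1.738 - (-4)·0.800) / (9.1) = -0.453
  x_4 = (-12 - (-4)·-1.987 - (-3)·-1.738 - (-3)·-0.453) / (-14) = 1.894
Iteration 2:
  x_1 = (-8 - (0.5)·-1.738 - (2)·-0.453 - (2.8)·1.894) / (8.3) = -1.389
  x_2 = (10 - (2)·-1.389 - (-3)·-0.453 - (2.3)·1.894) / (-11.3) = -0.625
  x_3 = (-7 - (-2)·-1.389 - (2.1)·-0.625 - (-4)·1.894) / (9.1) = -0.098
  x_4 = (-12 - (-4)·-1.389 - (-3)·-0.625 - (-3)·-0.098) / (-14) = 1.409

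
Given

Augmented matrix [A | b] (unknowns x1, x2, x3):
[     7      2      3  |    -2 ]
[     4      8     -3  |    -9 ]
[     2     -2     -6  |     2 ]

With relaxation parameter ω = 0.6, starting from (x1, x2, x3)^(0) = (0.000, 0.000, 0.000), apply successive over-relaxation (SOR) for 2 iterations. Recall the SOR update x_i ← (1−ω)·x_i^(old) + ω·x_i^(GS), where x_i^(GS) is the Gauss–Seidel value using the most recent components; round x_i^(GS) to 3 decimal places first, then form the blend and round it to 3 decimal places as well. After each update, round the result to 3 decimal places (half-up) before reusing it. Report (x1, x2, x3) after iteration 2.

Iteration 1:
  x1: GS value = (-2 - (2)·0.000 - (3)·0.000) / (7) = -0.286;  x1 ← (1−ω)·0.000 + ω·-0.286 = -0.172
  x2: GS value = (-9 - (4)·-0.172 - (-3)·0.000) / (8) = -1.039;  x2 ← (1−ω)·0.000 + ω·-1.039 = -0.623
  x3: GS value = (2 - (2)·-0.172 - (-2)·-0.623) / (-6) = -0.183;  x3 ← (1−ω)·0.000 + ω·-0.183 = -0.110
Iteration 2:
  x1: GS value = (-2 - (2)·-0.623 - (3)·-0.110) / (7) = -0.061;  x1 ← (1−ω)·-0.172 + ω·-0.061 = -0.105
  x2: GS value = (-9 - (4)·-0.105 - (-3)·-0.110) / (8) = -1.114;  x2 ← (1−ω)·-0.623 + ω·-1.114 = -0.918
  x3: GS value = (2 - (2)·-0.105 - (-2)·-0.918) / (-6) = -0.062;  x3 ← (1−ω)·-0.110 + ω·-0.062 = -0.081

(-0.105, -0.918, -0.081)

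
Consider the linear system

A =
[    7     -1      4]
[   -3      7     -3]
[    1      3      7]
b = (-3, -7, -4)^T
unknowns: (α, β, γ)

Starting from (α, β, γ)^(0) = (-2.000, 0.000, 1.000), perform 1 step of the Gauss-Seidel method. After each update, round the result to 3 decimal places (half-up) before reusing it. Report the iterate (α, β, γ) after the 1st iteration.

(-1.000, -1.000, 0.000)

Iteration 1:
  α = (-3 - (-1)·0.000 - (4)·1.000) / (7) = -1.000
  β = (-7 - (-3)·-1.000 - (-3)·1.000) / (7) = -1.000
  γ = (-4 - (1)·-1.000 - (3)·-1.000) / (7) = 0.000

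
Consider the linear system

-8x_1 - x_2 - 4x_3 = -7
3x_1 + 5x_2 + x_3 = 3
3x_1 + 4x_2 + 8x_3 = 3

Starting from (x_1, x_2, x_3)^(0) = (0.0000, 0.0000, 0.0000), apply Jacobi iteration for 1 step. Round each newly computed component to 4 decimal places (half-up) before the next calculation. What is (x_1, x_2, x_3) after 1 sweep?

Iteration 1:
  x_1 = (-7 - (-1)·0.0000 - (-4)·0.0000) / (-8) = 0.8750
  x_2 = (3 - (3)·0.0000 - (1)·0.0000) / (5) = 0.6000
  x_3 = (3 - (3)·0.0000 - (4)·0.0000) / (8) = 0.3750

(0.8750, 0.6000, 0.3750)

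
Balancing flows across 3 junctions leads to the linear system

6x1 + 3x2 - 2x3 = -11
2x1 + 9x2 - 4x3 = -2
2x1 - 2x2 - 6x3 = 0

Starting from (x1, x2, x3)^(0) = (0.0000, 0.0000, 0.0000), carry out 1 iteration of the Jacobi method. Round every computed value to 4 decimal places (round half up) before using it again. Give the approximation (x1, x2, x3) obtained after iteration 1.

(-1.8333, -0.2222, 0.0000)

Iteration 1:
  x1 = (-11 - (3)·0.0000 - (-2)·0.0000) / (6) = -1.8333
  x2 = (-2 - (2)·0.0000 - (-4)·0.0000) / (9) = -0.2222
  x3 = (0 - (2)·0.0000 - (-2)·0.0000) / (-6) = 0.0000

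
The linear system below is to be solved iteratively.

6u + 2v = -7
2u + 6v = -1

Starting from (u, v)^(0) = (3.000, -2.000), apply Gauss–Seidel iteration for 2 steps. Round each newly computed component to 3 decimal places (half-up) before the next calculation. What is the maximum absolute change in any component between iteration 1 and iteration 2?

0.667

Iteration 1:
  u = (-7 - (2)·-2.000) / (6) = -0.500
  v = (-1 - (2)·-0.500) / (6) = 0.000
Iteration 2:
  u = (-7 - (2)·0.000) / (6) = -1.167
  v = (-1 - (2)·-1.167) / (6) = 0.222
Change: (-0.667, 0.222) → max |·| = 0.667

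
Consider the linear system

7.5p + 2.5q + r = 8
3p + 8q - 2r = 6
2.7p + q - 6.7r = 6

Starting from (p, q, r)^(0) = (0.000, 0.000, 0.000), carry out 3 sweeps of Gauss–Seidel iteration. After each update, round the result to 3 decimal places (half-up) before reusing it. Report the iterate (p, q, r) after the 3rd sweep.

(1.037, 0.249, -0.440)

Iteration 1:
  p = (8 - (2.5)·0.000 - (1)·0.000) / (7.5) = 1.067
  q = (6 - (3)·1.067 - (-2)·0.000) / (8) = 0.350
  r = (6 - (2.7)·1.067 - (1)·0.350) / (-6.7) = -0.413
Iteration 2:
  p = (8 - (2.5)·0.350 - (1)·-0.413) / (7.5) = 1.005
  q = (6 - (3)·1.005 - (-2)·-0.413) / (8) = 0.270
  r = (6 - (2.7)·1.005 - (1)·0.270) / (-6.7) = -0.450
Iteration 3:
  p = (8 - (2.5)·0.270 - (1)·-0.450) / (7.5) = 1.037
  q = (6 - (3)·1.037 - (-2)·-0.450) / (8) = 0.249
  r = (6 - (2.7)·1.037 - (1)·0.249) / (-6.7) = -0.440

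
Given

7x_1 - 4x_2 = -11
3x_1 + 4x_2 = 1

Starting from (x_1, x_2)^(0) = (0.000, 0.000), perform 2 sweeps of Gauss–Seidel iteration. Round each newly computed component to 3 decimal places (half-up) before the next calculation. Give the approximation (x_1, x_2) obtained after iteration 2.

Iteration 1:
  x_1 = (-11 - (-4)·0.000) / (7) = -1.571
  x_2 = (1 - (3)·-1.571) / (4) = 1.428
Iteration 2:
  x_1 = (-11 - (-4)·1.428) / (7) = -0.755
  x_2 = (1 - (3)·-0.755) / (4) = 0.816

(-0.755, 0.816)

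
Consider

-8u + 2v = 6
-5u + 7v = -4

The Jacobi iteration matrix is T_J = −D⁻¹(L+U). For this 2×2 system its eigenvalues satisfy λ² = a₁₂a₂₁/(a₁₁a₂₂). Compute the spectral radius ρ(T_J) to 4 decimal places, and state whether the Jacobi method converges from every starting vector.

a₁₂a₂₁/(a₁₁a₂₂) = (2)·(-5) / ((-8)·(7)) = 0.178571
ρ = √|0.178571| = √0.178571 = 0.4226
ρ < 1, so Jacobi converges

0.4226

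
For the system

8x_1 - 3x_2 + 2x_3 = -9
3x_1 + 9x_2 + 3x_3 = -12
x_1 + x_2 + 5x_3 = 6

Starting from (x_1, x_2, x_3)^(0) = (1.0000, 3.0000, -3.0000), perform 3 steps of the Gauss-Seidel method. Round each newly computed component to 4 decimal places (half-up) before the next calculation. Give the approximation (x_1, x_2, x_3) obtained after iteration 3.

Iteration 1:
  x_1 = (-9 - (-3)·3.0000 - (2)·-3.0000) / (8) = 0.7500
  x_2 = (-12 - (3)·0.7500 - (3)·-3.0000) / (9) = -0.5833
  x_3 = (6 - (1)·0.7500 - (1)·-0.5833) / (5) = 1.1667
Iteration 2:
  x_1 = (-9 - (-3)·-0.5833 - (2)·1.1667) / (8) = -1.6354
  x_2 = (-12 - (3)·-1.6354 - (3)·1.1667) / (9) = -1.1771
  x_3 = (6 - (1)·-1.6354 - (1)·-1.1771) / (5) = 1.7625
Iteration 3:
  x_1 = (-9 - (-3)·-1.1771 - (2)·1.7625) / (8) = -2.0070
  x_2 = (-12 - (3)·-2.0070 - (3)·1.7625) / (9) = -1.2518
  x_3 = (6 - (1)·-2.0070 - (1)·-1.2518) / (5) = 1.8518

(-2.0070, -1.2518, 1.8518)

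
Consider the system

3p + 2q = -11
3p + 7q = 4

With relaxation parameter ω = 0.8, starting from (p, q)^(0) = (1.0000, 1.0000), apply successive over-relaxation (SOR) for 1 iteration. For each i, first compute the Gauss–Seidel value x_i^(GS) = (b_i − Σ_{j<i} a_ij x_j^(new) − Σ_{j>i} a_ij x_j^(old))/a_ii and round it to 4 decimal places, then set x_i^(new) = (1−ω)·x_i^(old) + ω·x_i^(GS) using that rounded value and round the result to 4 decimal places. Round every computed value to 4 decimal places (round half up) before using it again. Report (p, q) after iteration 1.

(-3.2666, 1.7771)

Iteration 1:
  p: GS value = (-11 - (2)·1.0000) / (3) = -4.3333;  p ← (1−ω)·1.0000 + ω·-4.3333 = -3.2666
  q: GS value = (4 - (3)·-3.2666) / (7) = 1.9714;  q ← (1−ω)·1.0000 + ω·1.9714 = 1.7771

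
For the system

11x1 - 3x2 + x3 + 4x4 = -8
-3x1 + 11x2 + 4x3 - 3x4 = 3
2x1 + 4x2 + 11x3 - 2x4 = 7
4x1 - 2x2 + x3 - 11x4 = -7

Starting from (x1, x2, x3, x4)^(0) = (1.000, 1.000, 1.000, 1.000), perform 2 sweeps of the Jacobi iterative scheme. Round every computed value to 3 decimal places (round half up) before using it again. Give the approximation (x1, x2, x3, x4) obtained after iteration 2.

Iteration 1:
  x1 = (-8 - (-3)·1.000 - (1)·1.000 - (4)·1.000) / (11) = -0.909
  x2 = (3 - (-3)·1.000 - (4)·1.000 - (-3)·1.000) / (11) = 0.455
  x3 = (7 - (2)·1.000 - (4)·1.000 - (-2)·1.000) / (11) = 0.273
  x4 = (-7 - (4)·1.000 - (-2)·1.000 - (1)·1.000) / (-11) = 0.909
Iteration 2:
  x1 = (-8 - (-3)·0.455 - (1)·0.273 - (4)·0.909) / (11) = -0.959
  x2 = (3 - (-3)·-0.909 - (4)·0.273 - (-3)·0.909) / (11) = 0.173
  x3 = (7 - (2)·-0.909 - (4)·0.455 - (-2)·0.909) / (11) = 0.801
  x4 = (-7 - (4)·-0.909 - (-2)·0.455 - (1)·0.273) / (-11) = 0.248

(-0.959, 0.173, 0.801, 0.248)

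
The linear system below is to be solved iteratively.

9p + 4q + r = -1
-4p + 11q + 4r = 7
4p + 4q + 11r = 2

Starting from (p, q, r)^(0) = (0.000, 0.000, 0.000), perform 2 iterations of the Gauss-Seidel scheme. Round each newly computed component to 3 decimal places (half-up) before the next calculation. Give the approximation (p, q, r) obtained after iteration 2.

Iteration 1:
  p = (-1 - (4)·0.000 - (1)·0.000) / (9) = -0.111
  q = (7 - (-4)·-0.111 - (4)·0.000) / (11) = 0.596
  r = (2 - (4)·-0.111 - (4)·0.596) / (11) = 0.005
Iteration 2:
  p = (-1 - (4)·0.596 - (1)·0.005) / (9) = -0.377
  q = (7 - (-4)·-0.377 - (4)·0.005) / (11) = 0.497
  r = (2 - (4)·-0.377 - (4)·0.497) / (11) = 0.138

(-0.377, 0.497, 0.138)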